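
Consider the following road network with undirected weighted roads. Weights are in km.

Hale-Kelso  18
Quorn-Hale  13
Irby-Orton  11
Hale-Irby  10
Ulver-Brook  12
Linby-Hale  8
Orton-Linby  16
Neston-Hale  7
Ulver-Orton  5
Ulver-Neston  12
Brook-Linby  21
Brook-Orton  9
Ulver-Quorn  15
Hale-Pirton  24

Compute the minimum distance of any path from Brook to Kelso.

Compare a few routes:
Brook–Linby–Hale–Kelso: 21+8+18 = 47
Brook–Orton–Linby–Hale–Kelso: 9+16+8+18 = 51
Brook–Ulver–Neston–Hale–Kelso: 12+12+7+18 = 49
Brook–Orton–Irby–Hale–Kelso: 9+11+10+18 = 48
Cheapest is Brook–Linby–Hale–Kelso at 47 km.

47 km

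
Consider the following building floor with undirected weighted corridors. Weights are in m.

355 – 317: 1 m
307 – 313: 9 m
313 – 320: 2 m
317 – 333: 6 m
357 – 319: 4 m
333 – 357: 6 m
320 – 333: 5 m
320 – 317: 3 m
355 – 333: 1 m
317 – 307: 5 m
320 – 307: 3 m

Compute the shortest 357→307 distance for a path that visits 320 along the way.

14 m

Best 357 to 320: 357 → 333 → 320 costing 11
Best 320 to 307: 320 → 307 costing 3
Total via 320: 11 + 3 = 14 m.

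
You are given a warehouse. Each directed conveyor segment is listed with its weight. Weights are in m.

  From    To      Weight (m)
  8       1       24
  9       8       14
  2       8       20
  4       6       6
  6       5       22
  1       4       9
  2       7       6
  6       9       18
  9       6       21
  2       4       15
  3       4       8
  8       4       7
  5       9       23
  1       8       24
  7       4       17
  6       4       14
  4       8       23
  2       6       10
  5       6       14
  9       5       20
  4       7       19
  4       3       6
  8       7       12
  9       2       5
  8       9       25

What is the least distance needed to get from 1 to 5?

Shortest distances from 1:
1: 0
4: 9  (via 1)
3: 15  (via 4)
6: 15  (via 4)
8: 24  (via 1)
7: 28  (via 4)
9: 33  (via 6)
5: 37  (via 6)
Shortest route: 1 → 4 → 6 → 5 = 37 m.

37 m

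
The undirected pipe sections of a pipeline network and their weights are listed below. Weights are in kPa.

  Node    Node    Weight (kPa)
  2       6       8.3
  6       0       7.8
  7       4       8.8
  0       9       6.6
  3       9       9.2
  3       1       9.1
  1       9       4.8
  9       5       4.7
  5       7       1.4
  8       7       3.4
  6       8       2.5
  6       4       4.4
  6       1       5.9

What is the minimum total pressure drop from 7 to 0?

Settle nodes by increasing distance from 7:
7: 0
5: 1.4  (via 7)
8: 3.4  (via 7)
6: 5.9  (via 8)
9: 6.1  (via 5)
4: 8.8  (via 7)
1: 10.9  (via 9)
0: 12.7  (via 9)
Shortest route: 7–5–9–0 = 12.7 kPa.

12.7 kPa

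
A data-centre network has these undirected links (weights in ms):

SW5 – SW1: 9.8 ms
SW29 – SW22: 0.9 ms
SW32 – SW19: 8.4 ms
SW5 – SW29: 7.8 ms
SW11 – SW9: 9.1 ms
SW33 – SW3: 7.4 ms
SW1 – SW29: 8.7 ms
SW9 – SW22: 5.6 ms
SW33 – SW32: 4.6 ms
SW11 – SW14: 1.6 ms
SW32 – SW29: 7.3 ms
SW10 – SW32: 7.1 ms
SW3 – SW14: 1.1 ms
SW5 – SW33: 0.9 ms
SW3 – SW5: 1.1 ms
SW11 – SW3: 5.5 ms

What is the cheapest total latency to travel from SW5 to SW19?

13.9 ms

Candidate routes:
SW5 - SW33 - SW32 - SW19: 0.9+4.6+8.4 = 13.9
SW5 - SW3 - SW33 - SW32 - SW19: 1.1+7.4+4.6+8.4 = 21.5
SW5 - SW1 - SW29 - SW32 - SW19: 9.8+8.7+7.3+8.4 = 34.2
SW5 - SW29 - SW32 - SW19: 7.8+7.3+8.4 = 23.5
Cheapest is SW5 - SW33 - SW32 - SW19 at 13.9 ms.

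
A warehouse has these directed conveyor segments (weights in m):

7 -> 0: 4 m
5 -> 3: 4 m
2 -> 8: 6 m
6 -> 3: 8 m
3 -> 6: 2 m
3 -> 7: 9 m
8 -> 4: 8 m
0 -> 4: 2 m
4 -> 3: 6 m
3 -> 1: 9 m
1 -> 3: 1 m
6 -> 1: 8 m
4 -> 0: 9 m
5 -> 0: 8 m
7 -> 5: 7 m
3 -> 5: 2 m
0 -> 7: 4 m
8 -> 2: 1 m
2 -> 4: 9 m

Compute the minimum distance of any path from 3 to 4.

12 m

Settle nodes by increasing distance from 3:
3: 0
5: 2  (via 3)
6: 2  (via 3)
1: 9  (via 3)
7: 9  (via 3)
0: 10  (via 5)
4: 12  (via 0)
Shortest route: 3–5–0–4 = 12 m.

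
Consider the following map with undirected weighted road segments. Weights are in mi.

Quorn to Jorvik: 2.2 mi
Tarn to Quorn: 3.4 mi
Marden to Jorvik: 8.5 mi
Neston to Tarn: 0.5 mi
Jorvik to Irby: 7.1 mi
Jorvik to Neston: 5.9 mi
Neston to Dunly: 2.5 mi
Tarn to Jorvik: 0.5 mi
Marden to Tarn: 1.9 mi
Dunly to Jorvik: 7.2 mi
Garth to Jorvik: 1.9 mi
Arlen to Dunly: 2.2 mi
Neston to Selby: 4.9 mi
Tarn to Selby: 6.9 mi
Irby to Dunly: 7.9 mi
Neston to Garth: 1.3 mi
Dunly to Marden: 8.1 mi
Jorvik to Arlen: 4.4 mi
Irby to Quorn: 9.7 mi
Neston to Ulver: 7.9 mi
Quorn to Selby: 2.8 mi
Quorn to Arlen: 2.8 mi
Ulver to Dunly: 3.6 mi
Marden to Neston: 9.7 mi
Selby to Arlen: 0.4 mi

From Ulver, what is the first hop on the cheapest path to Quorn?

Compare a few routes:
Ulver → Dunly → Arlen → Quorn: 3.6+2.2+2.8 = 8.6
Ulver → Dunly → Neston → Tarn → Quorn: 3.6+2.5+0.5+3.4 = 10
Ulver → Dunly → Arlen → Selby → Quorn: 3.6+2.2+0.4+2.8 = 9
Ulver → Dunly → Neston → Tarn → Jorvik → Quorn: 3.6+2.5+0.5+0.5+2.2 = 9.3
Cheapest is Ulver → Dunly → Arlen → Quorn at 8.6 mi.
So from Ulver the first move is to Dunly.

Dunly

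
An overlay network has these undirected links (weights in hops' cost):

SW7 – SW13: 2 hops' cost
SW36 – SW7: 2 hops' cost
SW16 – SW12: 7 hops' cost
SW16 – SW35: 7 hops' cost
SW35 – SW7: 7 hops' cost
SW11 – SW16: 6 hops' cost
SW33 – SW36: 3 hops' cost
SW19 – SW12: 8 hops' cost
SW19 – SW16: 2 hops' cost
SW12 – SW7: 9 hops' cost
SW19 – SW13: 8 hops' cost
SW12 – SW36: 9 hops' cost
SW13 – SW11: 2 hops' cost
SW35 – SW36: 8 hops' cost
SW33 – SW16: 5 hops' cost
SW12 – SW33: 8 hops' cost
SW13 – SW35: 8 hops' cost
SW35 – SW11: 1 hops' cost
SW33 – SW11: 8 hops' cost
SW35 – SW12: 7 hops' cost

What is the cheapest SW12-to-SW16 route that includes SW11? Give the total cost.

Shortest SW12→SW11: SW12–SW35–SW11 = 8
Best SW11 to SW16: SW11–SW16 costing 6
Total via SW11: 8 + 6 = 14 hops' cost.

14 hops' cost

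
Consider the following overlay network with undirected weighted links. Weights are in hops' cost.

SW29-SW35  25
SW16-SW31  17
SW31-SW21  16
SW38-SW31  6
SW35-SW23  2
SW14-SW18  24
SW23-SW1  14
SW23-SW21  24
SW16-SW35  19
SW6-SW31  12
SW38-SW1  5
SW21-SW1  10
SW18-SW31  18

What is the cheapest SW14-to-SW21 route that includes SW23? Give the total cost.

Shortest SW14→SW23: SW14 → SW18 → SW31 → SW38 → SW1 → SW23 = 67
Best SW23 to SW21: SW23 → SW21 costing 24
Total via SW23: 67 + 24 = 91 hops' cost.

91 hops' cost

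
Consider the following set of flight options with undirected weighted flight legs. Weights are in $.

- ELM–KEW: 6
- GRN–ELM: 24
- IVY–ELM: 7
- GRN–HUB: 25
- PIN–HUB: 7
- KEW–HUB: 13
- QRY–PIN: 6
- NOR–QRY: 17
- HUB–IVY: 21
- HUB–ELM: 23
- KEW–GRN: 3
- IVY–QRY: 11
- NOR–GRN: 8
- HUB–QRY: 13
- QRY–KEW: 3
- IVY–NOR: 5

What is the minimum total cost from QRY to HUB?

Shortest distances from QRY:
QRY: 0
KEW: 3  (via QRY)
GRN: 6  (via KEW)
PIN: 6  (via QRY)
ELM: 9  (via KEW)
IVY: 11  (via QRY)
HUB: 13  (via QRY)
Shortest route: QRY–HUB = $13.

$13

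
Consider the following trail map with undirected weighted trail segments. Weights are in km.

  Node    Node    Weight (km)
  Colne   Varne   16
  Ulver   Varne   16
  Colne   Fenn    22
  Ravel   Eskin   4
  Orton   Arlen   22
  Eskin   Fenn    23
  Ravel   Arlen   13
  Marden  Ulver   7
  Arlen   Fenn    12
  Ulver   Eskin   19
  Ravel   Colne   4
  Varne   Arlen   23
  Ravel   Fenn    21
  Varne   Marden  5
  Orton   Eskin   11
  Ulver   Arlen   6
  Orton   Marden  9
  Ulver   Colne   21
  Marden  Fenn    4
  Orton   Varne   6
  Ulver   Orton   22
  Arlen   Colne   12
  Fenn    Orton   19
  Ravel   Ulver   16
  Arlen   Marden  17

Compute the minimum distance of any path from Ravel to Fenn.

21 km

Enumerating some paths:
Ravel → Arlen → Fenn: 13+12 = 25
Ravel → Fenn: 21 = 21
Ravel → Colne → Fenn: 4+22 = 26
The minimum is 21 km via Ravel → Fenn.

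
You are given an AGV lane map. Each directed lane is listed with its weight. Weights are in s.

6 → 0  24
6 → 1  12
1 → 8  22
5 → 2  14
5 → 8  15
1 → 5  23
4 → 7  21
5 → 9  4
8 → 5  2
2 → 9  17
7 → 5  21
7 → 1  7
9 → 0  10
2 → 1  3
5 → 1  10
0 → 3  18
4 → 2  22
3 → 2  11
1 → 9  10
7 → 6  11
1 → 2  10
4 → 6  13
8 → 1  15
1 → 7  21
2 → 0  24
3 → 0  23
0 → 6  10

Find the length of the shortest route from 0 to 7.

43 s

Candidate routes:
0–3–2–1–7: 18+11+3+21 = 53
0–6–1–7: 10+12+21 = 43
Cheapest is 0–6–1–7 at 43 s.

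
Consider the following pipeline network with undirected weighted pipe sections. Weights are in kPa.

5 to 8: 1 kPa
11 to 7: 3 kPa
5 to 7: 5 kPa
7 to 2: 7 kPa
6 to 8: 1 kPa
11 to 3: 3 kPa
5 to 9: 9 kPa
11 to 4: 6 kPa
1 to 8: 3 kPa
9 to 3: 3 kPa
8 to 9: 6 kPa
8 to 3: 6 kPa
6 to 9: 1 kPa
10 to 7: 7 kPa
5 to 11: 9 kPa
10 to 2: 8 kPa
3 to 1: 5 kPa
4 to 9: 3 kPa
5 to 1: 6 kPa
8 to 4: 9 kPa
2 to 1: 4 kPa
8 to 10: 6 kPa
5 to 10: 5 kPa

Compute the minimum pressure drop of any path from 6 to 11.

7 kPa

Enumerating some paths:
6 - 9 - 3 - 11: 1+3+3 = 7
6 - 8 - 3 - 11: 1+6+3 = 10
6 - 9 - 4 - 11: 1+3+6 = 10
Cheapest is 6 - 9 - 3 - 11 at 7 kPa.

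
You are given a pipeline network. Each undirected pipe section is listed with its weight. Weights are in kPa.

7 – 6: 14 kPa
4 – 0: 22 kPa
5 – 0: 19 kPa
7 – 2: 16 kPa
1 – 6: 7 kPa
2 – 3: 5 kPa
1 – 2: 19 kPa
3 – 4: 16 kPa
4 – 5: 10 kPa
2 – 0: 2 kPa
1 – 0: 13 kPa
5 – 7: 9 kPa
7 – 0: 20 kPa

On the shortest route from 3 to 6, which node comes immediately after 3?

Candidate routes:
3 - 2 - 1 - 6: 5+19+7 = 31
3 - 2 - 0 - 1 - 6: 5+2+13+7 = 27
3 - 2 - 7 - 6: 5+16+14 = 35
3 - 2 - 0 - 7 - 6: 5+2+20+14 = 41
Cheapest is 3 - 2 - 0 - 1 - 6 at 27 kPa.
So from 3 the first move is to 2.

2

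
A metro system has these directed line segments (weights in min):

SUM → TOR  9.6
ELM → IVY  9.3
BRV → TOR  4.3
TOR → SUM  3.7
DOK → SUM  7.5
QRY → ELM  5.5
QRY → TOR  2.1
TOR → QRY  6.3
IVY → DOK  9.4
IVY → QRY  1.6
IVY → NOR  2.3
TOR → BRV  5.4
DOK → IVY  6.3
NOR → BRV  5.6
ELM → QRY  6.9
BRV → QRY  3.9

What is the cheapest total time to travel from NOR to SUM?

Shortest distances from NOR:
NOR: 0
BRV: 5.6  (via NOR)
QRY: 9.5  (via BRV)
TOR: 9.9  (via BRV)
SUM: 13.6  (via TOR)
Shortest route: NOR–BRV–TOR–SUM = 13.6 min.

13.6 min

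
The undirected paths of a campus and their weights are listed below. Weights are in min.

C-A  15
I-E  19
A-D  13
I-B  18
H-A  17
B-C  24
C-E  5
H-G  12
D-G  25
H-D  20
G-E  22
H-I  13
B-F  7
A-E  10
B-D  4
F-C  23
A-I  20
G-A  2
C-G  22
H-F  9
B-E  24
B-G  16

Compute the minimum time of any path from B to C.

Settle nodes by increasing distance from B:
B: 0
D: 4  (via B)
F: 7  (via B)
G: 16  (via B)
H: 16  (via F)
A: 17  (via D)
I: 18  (via B)
C: 24  (via B)
Shortest route: B–C = 24 min.

24 min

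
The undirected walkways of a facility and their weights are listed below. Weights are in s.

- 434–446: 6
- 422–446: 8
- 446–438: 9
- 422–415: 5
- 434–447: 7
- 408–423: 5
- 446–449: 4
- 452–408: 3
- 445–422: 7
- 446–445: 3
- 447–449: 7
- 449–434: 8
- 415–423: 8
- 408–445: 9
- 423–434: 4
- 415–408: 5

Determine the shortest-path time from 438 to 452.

24 s

Settle nodes by increasing distance from 438:
438: 0
446: 9  (via 438)
445: 12  (via 446)
449: 13  (via 446)
434: 15  (via 446)
422: 17  (via 446)
423: 19  (via 434)
447: 20  (via 449)
408: 21  (via 445)
415: 22  (via 422)
452: 24  (via 408)
Shortest route: 438 → 446 → 445 → 408 → 452 = 24 s.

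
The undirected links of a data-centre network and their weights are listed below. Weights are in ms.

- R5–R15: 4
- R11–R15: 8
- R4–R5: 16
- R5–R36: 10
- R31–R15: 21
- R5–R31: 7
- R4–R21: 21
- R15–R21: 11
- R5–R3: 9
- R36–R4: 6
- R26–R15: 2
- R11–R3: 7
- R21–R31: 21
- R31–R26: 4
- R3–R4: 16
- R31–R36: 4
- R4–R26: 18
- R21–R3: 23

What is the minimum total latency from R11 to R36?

18 ms

Compare a few routes:
R11 → R15 → R5 → R31 → R36: 8+4+7+4 = 23
R11 → R15 → R26 → R31 → R36: 8+2+4+4 = 18
R11 → R15 → R5 → R36: 8+4+10 = 22
The minimum is 18 ms via R11 → R15 → R26 → R31 → R36.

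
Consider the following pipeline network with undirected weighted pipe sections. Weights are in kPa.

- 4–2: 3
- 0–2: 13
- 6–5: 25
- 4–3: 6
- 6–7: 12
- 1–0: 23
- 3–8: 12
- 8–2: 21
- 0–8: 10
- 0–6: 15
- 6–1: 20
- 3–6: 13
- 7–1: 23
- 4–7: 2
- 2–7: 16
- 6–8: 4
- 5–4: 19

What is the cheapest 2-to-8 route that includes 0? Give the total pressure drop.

23 kPa

Shortest 2→0: 2 → 0 = 13
Best 0 to 8: 0 → 8 costing 10
Total via 0: 13 + 10 = 23 kPa.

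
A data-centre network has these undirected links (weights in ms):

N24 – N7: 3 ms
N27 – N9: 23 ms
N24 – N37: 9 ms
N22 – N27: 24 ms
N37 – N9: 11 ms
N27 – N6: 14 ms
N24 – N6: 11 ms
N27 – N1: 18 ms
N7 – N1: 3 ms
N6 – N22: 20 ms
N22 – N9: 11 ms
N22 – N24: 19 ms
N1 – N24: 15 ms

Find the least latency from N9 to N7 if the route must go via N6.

45 ms

Best N9 to N6: N9–N22–N6 costing 31
Best N6 to N7: N6–N24–N7 costing 14
Total via N6: 31 + 14 = 45 ms.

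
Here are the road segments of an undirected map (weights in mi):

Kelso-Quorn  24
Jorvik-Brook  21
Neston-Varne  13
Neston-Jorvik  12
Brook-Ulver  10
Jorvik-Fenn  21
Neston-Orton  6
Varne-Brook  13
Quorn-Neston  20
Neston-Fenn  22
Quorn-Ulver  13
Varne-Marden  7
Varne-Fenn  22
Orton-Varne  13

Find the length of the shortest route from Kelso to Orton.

50 mi

Compare a few routes:
Kelso → Quorn → Ulver → Brook → Varne → Orton: 24+13+10+13+13 = 73
Kelso → Quorn → Ulver → Brook → Varne → Neston → Orton: 24+13+10+13+13+6 = 79
Kelso → Quorn → Neston → Orton: 24+20+6 = 50
Kelso → Quorn → Neston → Varne → Orton: 24+20+13+13 = 70
The minimum is 50 mi via Kelso → Quorn → Neston → Orton.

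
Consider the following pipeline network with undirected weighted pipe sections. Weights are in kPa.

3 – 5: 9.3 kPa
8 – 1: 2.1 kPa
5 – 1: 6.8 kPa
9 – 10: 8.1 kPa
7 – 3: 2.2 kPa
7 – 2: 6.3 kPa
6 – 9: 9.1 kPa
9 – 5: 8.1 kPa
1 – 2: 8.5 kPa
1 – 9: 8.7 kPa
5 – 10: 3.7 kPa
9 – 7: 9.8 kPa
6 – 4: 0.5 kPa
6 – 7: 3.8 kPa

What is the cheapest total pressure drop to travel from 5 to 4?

15.8 kPa

Shortest distances from 5:
5: 0
10: 3.7  (via 5)
1: 6.8  (via 5)
9: 8.1  (via 5)
8: 8.9  (via 1)
3: 9.3  (via 5)
7: 11.5  (via 3)
2: 15.3  (via 1)
6: 15.3  (via 7)
4: 15.8  (via 6)
Shortest route: 5 → 3 → 7 → 6 → 4 = 15.8 kPa.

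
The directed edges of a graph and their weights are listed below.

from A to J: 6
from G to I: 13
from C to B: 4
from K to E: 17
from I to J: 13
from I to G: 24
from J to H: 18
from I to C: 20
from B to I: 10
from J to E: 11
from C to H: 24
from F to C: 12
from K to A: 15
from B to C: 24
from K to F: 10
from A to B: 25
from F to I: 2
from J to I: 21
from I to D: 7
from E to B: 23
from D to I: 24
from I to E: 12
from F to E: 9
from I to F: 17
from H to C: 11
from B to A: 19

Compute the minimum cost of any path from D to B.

48

Settle nodes by increasing distance from D:
D: 0
I: 24  (via D)
E: 36  (via I)
J: 37  (via I)
F: 41  (via I)
C: 44  (via I)
B: 48  (via C)
Shortest route: D–I–C–B = 48.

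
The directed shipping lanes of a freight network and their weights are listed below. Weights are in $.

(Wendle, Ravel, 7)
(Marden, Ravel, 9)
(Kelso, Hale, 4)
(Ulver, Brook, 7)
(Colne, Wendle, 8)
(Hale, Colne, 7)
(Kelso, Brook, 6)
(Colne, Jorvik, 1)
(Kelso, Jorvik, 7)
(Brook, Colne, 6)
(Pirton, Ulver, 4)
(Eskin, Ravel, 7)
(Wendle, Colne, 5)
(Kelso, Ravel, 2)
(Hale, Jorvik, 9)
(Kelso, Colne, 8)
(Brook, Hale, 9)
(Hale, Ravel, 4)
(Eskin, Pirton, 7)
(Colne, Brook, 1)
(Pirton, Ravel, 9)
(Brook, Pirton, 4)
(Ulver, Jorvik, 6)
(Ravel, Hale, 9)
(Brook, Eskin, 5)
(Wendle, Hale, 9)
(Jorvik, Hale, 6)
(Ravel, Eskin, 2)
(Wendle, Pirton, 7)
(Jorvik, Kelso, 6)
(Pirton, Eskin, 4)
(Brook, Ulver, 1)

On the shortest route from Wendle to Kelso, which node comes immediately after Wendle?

Compare a few routes:
Wendle–Colne–Brook–Ulver–Jorvik–Kelso: 5+1+1+6+6 = 19
Wendle–Colne–Jorvik–Kelso: 5+1+6 = 12
Wendle–Pirton–Ulver–Jorvik–Kelso: 7+4+6+6 = 23
Wendle–Hale–Colne–Jorvik–Kelso: 9+7+1+6 = 23
Cheapest is Wendle–Colne–Jorvik–Kelso at $12.
So from Wendle the first move is to Colne.

Colne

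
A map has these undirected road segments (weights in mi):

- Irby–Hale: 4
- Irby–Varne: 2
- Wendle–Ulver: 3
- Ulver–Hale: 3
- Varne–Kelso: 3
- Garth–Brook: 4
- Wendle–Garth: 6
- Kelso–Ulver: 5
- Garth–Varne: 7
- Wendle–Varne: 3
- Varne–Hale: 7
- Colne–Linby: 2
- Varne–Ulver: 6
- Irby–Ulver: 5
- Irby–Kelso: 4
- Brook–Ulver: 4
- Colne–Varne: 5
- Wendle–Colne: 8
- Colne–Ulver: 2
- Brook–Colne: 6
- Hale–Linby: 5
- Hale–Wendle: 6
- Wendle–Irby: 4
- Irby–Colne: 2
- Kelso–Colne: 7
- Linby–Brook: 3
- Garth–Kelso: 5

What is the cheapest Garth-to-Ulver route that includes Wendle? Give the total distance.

Best Garth to Wendle: Garth → Wendle costing 6
Shortest Wendle→Ulver: Wendle → Ulver = 3
Total via Wendle: 6 + 3 = 9 mi.

9 mi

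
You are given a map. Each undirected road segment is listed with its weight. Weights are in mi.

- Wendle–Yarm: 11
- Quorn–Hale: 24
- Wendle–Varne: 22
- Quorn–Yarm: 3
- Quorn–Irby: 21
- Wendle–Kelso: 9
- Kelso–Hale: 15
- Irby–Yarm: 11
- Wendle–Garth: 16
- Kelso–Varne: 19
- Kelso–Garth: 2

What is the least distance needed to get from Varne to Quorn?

36 mi

Shortest distances from Varne:
Varne: 0
Kelso: 19  (via Varne)
Garth: 21  (via Kelso)
Wendle: 22  (via Varne)
Yarm: 33  (via Wendle)
Hale: 34  (via Kelso)
Quorn: 36  (via Yarm)
Shortest route: Varne → Wendle → Yarm → Quorn = 36 mi.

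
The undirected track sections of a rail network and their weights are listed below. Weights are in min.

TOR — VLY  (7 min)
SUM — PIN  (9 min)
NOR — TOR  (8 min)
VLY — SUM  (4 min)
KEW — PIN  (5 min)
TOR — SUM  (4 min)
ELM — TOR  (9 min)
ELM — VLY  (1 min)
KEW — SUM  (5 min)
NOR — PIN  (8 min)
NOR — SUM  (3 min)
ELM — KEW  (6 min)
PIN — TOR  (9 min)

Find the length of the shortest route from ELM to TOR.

Shortest distances from ELM:
ELM: 0
VLY: 1  (via ELM)
SUM: 5  (via VLY)
KEW: 6  (via ELM)
TOR: 8  (via VLY)
Shortest route: ELM–VLY–TOR = 8 min.

8 min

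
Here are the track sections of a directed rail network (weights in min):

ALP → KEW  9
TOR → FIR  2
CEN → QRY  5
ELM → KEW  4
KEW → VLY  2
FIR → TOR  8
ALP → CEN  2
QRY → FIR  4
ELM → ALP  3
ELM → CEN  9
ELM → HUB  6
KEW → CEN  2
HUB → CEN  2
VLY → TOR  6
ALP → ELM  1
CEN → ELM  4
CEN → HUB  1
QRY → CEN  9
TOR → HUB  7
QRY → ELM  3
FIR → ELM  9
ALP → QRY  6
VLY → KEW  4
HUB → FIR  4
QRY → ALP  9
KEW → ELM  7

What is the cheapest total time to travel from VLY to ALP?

13 min

Shortest distances from VLY:
VLY: 0
KEW: 4  (via VLY)
TOR: 6  (via VLY)
CEN: 6  (via KEW)
HUB: 7  (via CEN)
FIR: 8  (via TOR)
ELM: 10  (via CEN)
QRY: 11  (via CEN)
ALP: 13  (via ELM)
Shortest route: VLY–KEW–CEN–ELM–ALP = 13 min.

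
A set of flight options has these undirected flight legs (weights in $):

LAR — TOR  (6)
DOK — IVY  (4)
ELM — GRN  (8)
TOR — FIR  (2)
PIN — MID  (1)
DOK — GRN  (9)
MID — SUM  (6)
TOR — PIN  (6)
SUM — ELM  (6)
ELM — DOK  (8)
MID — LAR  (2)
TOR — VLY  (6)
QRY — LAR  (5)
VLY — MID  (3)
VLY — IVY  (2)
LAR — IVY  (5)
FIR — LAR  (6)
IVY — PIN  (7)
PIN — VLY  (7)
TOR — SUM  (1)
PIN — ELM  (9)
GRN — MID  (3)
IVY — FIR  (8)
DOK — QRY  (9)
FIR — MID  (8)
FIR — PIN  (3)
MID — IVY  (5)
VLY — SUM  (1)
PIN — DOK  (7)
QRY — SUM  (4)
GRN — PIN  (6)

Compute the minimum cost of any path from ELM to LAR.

Compare a few routes:
ELM - SUM - TOR - LAR: 6+1+6 = 13
ELM - GRN - MID - LAR: 8+3+2 = 13
ELM - SUM - VLY - IVY - LAR: 6+1+2+5 = 14
ELM - SUM - VLY - MID - LAR: 6+1+3+2 = 12
Cheapest is ELM - SUM - VLY - MID - LAR at $12.

$12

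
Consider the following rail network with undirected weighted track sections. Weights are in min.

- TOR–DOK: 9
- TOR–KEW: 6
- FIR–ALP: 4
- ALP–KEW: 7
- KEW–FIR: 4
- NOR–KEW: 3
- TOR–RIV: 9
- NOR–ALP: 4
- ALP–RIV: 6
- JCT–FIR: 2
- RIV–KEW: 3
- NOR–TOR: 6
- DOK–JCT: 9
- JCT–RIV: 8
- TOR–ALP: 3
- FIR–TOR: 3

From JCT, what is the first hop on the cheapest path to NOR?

Candidate routes:
JCT → FIR → TOR → NOR: 2+3+6 = 11
JCT → FIR → KEW → NOR: 2+4+3 = 9
JCT → FIR → ALP → NOR: 2+4+4 = 10
Cheapest is JCT → FIR → KEW → NOR at 9 min.
So from JCT the first move is to FIR.

FIR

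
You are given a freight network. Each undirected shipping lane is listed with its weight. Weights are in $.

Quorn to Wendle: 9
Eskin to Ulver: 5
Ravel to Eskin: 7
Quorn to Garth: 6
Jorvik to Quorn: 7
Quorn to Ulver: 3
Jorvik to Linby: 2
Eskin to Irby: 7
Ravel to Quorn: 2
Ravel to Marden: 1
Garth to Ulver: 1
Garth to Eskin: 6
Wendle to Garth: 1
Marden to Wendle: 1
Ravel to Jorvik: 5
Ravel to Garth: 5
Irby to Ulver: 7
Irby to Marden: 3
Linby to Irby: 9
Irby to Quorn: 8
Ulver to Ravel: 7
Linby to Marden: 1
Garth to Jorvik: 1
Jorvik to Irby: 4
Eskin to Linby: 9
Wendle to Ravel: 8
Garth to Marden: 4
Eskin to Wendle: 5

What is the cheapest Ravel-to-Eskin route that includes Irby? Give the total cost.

$11

Best Ravel to Irby: Ravel–Marden–Irby costing 4
Best Irby to Eskin: Irby–Eskin costing 7
Total via Irby: 4 + 7 = $11.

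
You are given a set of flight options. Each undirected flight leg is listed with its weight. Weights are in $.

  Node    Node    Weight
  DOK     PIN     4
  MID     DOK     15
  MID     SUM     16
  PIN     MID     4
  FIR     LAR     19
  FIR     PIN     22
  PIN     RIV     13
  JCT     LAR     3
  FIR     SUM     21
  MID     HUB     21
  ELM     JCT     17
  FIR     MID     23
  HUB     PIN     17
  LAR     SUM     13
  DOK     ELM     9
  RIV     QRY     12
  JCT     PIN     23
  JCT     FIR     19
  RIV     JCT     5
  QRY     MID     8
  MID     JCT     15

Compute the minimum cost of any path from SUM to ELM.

Compare a few routes:
SUM–MID–DOK–ELM: 16+15+9 = 40
SUM–LAR–JCT–RIV–PIN–DOK–ELM: 13+3+5+13+4+9 = 47
SUM–LAR–JCT–ELM: 13+3+17 = 33
The minimum is $33 via SUM–LAR–JCT–ELM.

$33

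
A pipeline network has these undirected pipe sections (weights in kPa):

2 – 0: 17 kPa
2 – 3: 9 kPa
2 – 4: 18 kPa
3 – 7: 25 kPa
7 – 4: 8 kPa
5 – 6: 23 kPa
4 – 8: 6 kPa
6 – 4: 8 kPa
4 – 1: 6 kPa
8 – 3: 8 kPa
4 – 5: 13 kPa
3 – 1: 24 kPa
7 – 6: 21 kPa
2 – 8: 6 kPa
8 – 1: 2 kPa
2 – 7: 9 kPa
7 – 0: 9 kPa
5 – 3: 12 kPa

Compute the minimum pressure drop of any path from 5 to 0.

30 kPa

Enumerating some paths:
5–3–2–7–0: 12+9+9+9 = 39
5–4–7–0: 13+8+9 = 30
5–3–2–0: 12+9+17 = 38
Cheapest is 5–4–7–0 at 30 kPa.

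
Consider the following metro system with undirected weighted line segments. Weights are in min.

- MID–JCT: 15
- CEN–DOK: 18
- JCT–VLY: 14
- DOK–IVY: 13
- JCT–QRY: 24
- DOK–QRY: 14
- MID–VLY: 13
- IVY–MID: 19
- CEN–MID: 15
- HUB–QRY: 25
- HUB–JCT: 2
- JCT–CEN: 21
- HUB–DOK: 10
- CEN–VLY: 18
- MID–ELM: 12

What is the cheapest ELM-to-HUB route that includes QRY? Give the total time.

75 min

Best ELM to QRY: ELM–MID–JCT–QRY costing 51
Shortest QRY→HUB: QRY–DOK–HUB = 24
Total via QRY: 51 + 24 = 75 min.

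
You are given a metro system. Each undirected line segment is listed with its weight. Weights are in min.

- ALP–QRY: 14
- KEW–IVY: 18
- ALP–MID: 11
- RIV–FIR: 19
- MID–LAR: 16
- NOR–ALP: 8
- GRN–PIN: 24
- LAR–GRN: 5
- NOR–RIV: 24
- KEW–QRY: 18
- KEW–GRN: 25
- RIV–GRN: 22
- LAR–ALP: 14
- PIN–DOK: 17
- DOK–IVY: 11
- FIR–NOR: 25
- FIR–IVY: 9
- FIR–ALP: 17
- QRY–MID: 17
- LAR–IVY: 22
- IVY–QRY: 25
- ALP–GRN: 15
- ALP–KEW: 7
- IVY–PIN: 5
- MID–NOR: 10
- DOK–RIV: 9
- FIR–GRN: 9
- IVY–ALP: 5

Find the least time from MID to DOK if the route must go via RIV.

Shortest MID→RIV: MID–NOR–RIV = 34
Shortest RIV→DOK: RIV–DOK = 9
Total via RIV: 34 + 9 = 43 min.

43 min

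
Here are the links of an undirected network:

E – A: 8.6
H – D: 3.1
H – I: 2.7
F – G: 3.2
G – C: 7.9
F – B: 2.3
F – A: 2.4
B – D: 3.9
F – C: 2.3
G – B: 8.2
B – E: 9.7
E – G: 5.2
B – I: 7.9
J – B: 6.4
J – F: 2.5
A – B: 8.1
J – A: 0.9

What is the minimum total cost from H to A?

Candidate routes:
H - D - B - J - A: 3.1+3.9+6.4+0.9 = 14.3
H - D - B - F - A: 3.1+3.9+2.3+2.4 = 11.7
H - D - B - F - J - A: 3.1+3.9+2.3+2.5+0.9 = 12.7
Cheapest is H - D - B - F - A at 11.7.

11.7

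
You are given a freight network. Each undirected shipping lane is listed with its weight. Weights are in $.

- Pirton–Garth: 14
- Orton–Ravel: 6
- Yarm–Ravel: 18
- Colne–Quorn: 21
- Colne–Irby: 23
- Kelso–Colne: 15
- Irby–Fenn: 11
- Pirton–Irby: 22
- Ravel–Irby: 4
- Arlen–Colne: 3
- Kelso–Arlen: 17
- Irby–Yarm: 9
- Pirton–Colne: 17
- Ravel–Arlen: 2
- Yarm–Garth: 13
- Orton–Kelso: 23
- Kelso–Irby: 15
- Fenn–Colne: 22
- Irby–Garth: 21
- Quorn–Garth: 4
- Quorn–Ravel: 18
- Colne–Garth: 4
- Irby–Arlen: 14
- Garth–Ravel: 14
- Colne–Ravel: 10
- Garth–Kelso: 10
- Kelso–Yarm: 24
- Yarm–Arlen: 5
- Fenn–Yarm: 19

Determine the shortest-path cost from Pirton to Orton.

Settle nodes by increasing distance from Pirton:
Pirton: 0
Garth: 14  (via Pirton)
Colne: 17  (via Pirton)
Quorn: 18  (via Garth)
Arlen: 20  (via Colne)
Irby: 22  (via Pirton)
Ravel: 22  (via Arlen)
Kelso: 24  (via Garth)
Yarm: 25  (via Arlen)
Orton: 28  (via Ravel)
Shortest route: Pirton → Colne → Arlen → Ravel → Orton = $28.

$28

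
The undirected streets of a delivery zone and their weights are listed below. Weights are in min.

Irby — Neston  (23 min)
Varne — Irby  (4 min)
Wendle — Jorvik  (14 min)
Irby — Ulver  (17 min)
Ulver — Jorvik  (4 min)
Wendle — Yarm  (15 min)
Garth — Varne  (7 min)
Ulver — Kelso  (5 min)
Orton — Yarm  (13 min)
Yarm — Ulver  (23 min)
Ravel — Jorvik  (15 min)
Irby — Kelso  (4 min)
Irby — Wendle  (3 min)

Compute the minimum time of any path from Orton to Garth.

Candidate routes:
Orton - Yarm - Ulver - Irby - Varne - Garth: 13+23+17+4+7 = 64
Orton - Yarm - Wendle - Irby - Varne - Garth: 13+15+3+4+7 = 42
Orton - Yarm - Ulver - Kelso - Irby - Varne - Garth: 13+23+5+4+4+7 = 56
Cheapest is Orton - Yarm - Wendle - Irby - Varne - Garth at 42 min.

42 min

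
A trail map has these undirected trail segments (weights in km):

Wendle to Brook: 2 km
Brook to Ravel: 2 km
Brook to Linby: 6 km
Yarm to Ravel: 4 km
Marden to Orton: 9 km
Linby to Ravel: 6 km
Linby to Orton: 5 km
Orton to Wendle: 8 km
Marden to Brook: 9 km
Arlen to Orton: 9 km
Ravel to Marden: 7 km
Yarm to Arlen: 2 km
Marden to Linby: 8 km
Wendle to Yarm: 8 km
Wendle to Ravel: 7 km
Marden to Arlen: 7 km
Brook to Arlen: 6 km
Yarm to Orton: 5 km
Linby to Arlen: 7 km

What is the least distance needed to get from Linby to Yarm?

9 km

Running Dijkstra from Linby:
Linby: 0
Orton: 5  (via Linby)
Ravel: 6  (via Linby)
Brook: 6  (via Linby)
Arlen: 7  (via Linby)
Wendle: 8  (via Brook)
Marden: 8  (via Linby)
Yarm: 9  (via Arlen)
Shortest route: Linby → Arlen → Yarm = 9 km.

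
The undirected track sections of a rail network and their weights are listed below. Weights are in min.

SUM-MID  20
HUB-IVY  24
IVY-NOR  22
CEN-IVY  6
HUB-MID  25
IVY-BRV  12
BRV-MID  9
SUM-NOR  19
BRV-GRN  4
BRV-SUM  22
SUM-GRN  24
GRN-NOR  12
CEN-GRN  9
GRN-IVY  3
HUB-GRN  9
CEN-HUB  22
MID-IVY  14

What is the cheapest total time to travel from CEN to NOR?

21 min

Candidate routes:
CEN–GRN–IVY–NOR: 9+3+22 = 34
CEN–IVY–NOR: 6+22 = 28
CEN–GRN–NOR: 9+12 = 21
The minimum is 21 min via CEN–GRN–NOR.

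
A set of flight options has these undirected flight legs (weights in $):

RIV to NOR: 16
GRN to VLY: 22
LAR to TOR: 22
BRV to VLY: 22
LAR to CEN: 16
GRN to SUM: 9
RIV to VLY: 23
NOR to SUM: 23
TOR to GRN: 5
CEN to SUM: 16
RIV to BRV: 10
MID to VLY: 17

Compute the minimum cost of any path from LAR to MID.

$66

Shortest distances from LAR:
LAR: 0
CEN: 16  (via LAR)
TOR: 22  (via LAR)
GRN: 27  (via TOR)
SUM: 32  (via CEN)
VLY: 49  (via GRN)
NOR: 55  (via SUM)
MID: 66  (via VLY)
Shortest route: LAR–TOR–GRN–VLY–MID = $66.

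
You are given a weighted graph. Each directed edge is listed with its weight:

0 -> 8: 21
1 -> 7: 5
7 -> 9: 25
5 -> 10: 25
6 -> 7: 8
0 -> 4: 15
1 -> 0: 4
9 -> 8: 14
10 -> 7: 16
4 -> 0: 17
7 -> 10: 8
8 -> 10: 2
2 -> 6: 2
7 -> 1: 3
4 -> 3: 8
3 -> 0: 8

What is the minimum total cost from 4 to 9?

80

Running Dijkstra from 4:
4: 0
3: 8  (via 4)
0: 16  (via 3)
8: 37  (via 0)
10: 39  (via 8)
7: 55  (via 10)
1: 58  (via 7)
9: 80  (via 7)
Shortest route: 4 → 3 → 0 → 8 → 10 → 7 → 9 = 80.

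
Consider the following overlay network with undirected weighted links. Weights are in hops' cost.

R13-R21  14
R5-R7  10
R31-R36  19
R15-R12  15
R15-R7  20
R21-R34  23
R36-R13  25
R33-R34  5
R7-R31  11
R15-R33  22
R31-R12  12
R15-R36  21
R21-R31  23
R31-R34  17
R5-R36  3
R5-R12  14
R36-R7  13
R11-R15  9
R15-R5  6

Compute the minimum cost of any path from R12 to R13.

42 hops' cost

Enumerating some paths:
R12–R5–R36–R13: 14+3+25 = 42
R12–R15–R5–R36–R13: 15+6+3+25 = 49
Cheapest is R12–R5–R36–R13 at 42 hops' cost.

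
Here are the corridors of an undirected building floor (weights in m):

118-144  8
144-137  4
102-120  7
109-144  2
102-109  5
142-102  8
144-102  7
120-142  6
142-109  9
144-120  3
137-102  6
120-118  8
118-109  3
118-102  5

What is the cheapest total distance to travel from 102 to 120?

Compare a few routes:
102–120: 7 = 7
102–109–144–120: 5+2+3 = 10
The minimum is 7 m via 102–120.

7 m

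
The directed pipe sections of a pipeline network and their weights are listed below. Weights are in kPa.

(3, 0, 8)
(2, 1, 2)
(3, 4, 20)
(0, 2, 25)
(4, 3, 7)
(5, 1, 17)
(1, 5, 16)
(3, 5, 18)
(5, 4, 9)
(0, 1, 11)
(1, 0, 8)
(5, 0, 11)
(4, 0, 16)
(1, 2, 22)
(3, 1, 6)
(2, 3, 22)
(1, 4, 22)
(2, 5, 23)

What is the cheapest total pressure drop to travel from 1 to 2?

22 kPa

Settle nodes by increasing distance from 1:
1: 0
0: 8  (via 1)
5: 16  (via 1)
2: 22  (via 1)
Shortest route: 1 → 2 = 22 kPa.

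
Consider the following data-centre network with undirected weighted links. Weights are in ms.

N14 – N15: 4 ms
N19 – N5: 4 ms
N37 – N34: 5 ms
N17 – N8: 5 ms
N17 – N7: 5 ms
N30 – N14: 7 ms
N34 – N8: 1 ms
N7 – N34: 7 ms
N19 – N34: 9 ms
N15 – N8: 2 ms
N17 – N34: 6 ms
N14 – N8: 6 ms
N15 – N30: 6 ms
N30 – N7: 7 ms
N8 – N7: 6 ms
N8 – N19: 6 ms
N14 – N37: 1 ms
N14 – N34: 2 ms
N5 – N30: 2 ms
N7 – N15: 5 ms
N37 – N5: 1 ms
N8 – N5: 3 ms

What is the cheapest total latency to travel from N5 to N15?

Enumerating some paths:
N5 → N37 → N14 → N34 → N8 → N15: 1+1+2+1+2 = 7
N5 → N8 → N15: 3+2 = 5
N5 → N30 → N15: 2+6 = 8
N5 → N37 → N14 → N15: 1+1+4 = 6
Cheapest is N5 → N8 → N15 at 5 ms.

5 ms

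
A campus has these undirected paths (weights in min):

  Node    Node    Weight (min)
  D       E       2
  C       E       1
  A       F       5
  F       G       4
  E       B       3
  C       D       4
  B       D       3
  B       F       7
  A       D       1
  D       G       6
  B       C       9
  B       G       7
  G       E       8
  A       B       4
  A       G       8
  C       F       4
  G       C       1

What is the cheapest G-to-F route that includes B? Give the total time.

12 min

Best G to B: G–C–E–B costing 5
Best B to F: B–F costing 7
Total via B: 5 + 7 = 12 min.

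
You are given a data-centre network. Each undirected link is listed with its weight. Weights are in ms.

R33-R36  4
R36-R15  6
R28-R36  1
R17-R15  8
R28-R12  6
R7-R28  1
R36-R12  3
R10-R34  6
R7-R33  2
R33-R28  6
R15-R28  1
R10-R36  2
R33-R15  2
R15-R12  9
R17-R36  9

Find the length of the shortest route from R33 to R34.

12 ms

Running Dijkstra from R33:
R33: 0
R7: 2  (via R33)
R15: 2  (via R33)
R28: 3  (via R7)
R36: 4  (via R33)
R10: 6  (via R36)
R12: 7  (via R36)
R17: 10  (via R15)
R34: 12  (via R10)
Shortest route: R33–R36–R10–R34 = 12 ms.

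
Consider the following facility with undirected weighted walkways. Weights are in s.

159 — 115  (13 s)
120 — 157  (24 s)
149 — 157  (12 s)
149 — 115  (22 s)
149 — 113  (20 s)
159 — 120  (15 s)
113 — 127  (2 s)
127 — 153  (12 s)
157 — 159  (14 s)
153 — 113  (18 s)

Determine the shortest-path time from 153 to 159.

Compare a few routes:
153–113–149–157–159: 18+20+12+14 = 64
153–127–113–149–115–159: 12+2+20+22+13 = 69
153–127–113–149–157–159: 12+2+20+12+14 = 60
The minimum is 60 s via 153–127–113–149–157–159.

60 s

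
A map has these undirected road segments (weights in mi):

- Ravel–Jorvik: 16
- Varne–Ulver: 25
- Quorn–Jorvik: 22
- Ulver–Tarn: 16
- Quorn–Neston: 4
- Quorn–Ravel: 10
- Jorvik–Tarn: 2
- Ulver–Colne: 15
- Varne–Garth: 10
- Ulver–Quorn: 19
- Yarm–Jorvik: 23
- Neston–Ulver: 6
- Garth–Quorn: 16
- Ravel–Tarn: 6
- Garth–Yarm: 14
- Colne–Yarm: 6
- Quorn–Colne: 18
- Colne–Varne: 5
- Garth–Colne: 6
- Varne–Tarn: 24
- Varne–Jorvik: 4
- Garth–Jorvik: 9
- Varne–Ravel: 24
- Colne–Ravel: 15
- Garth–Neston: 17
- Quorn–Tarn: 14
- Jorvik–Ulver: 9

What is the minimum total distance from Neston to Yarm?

Candidate routes:
Neston → Ulver → Colne → Yarm: 6+15+6 = 27
Neston → Quorn → Colne → Yarm: 4+18+6 = 28
Neston → Garth → Colne → Yarm: 17+6+6 = 29
The minimum is 27 mi via Neston → Ulver → Colne → Yarm.

27 mi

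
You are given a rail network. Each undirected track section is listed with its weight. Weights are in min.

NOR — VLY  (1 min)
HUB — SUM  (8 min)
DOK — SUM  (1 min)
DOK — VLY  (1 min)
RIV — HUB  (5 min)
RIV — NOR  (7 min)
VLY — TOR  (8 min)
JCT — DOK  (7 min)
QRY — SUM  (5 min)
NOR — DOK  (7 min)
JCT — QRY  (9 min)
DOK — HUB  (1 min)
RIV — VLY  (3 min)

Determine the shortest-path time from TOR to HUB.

10 min

Shortest distances from TOR:
TOR: 0
VLY: 8  (via TOR)
DOK: 9  (via VLY)
NOR: 9  (via VLY)
SUM: 10  (via DOK)
HUB: 10  (via DOK)
Shortest route: TOR–VLY–DOK–HUB = 10 min.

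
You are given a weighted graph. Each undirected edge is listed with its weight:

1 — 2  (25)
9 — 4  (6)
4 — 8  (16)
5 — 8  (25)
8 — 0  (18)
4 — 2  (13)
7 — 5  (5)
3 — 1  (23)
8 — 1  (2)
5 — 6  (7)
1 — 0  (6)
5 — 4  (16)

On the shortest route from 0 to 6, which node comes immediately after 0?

Enumerating some paths:
0 → 1 → 8 → 5 → 6: 6+2+25+7 = 40
0 → 1 → 8 → 4 → 5 → 6: 6+2+16+16+7 = 47
0 → 8 → 4 → 5 → 6: 18+16+16+7 = 57
0 → 8 → 5 → 6: 18+25+7 = 50
The minimum is 40 via 0 → 1 → 8 → 5 → 6.
So from 0 the first move is to 1.

1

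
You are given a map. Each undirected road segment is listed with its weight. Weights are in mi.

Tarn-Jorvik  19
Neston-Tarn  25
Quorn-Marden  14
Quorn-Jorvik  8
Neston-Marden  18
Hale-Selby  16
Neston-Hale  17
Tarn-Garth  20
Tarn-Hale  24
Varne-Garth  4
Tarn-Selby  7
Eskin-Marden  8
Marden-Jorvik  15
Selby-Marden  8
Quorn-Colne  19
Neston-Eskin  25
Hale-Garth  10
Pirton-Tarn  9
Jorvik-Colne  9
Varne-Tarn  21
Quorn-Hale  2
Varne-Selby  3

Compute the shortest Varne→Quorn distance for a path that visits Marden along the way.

Shortest Varne→Marden: Varne–Selby–Marden = 11
Best Marden to Quorn: Marden–Quorn costing 14
Total via Marden: 11 + 14 = 25 mi.

25 mi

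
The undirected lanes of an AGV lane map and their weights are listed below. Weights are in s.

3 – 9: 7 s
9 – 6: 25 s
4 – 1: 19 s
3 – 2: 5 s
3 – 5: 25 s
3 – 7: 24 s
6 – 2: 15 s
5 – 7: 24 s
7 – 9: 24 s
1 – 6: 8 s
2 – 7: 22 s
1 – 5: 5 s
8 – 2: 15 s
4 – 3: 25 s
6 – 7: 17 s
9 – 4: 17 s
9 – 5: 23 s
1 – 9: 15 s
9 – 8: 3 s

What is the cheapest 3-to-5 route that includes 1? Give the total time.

27 s

Best 3 to 1: 3–9–1 costing 22
Best 1 to 5: 1–5 costing 5
Total via 1: 22 + 5 = 27 s.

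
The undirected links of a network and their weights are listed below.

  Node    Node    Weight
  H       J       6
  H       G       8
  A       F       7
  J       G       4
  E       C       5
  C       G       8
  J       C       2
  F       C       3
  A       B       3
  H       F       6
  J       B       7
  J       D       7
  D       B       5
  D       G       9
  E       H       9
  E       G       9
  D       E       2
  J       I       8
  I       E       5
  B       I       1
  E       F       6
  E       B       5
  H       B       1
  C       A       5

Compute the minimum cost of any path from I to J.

Settle nodes by increasing distance from I:
I: 0
B: 1  (via I)
H: 2  (via B)
A: 4  (via B)
E: 5  (via I)
D: 6  (via B)
F: 8  (via H)
J: 8  (via I)
Shortest route: I–J = 8.

8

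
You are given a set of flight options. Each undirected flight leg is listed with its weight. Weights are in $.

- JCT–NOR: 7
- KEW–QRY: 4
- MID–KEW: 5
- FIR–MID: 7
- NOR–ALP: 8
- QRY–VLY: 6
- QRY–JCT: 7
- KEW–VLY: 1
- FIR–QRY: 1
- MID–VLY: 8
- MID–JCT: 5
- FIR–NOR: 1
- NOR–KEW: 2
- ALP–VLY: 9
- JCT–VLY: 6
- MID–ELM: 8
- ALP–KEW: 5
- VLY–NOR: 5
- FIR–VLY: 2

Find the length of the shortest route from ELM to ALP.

$18

Compare a few routes:
ELM → MID → KEW → ALP: 8+5+5 = 18
ELM → MID → FIR → VLY → KEW → ALP: 8+7+2+1+5 = 23
ELM → MID → VLY → KEW → ALP: 8+8+1+5 = 22
Cheapest is ELM → MID → KEW → ALP at $18.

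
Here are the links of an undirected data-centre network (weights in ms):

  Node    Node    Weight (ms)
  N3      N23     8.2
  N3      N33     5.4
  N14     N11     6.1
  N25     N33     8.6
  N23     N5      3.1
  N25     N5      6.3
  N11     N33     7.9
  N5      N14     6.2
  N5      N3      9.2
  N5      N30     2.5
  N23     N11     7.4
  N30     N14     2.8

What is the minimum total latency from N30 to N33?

16.8 ms

Running Dijkstra from N30:
N30: 0
N5: 2.5  (via N30)
N14: 2.8  (via N30)
N23: 5.6  (via N5)
N25: 8.8  (via N5)
N11: 8.9  (via N14)
N3: 11.7  (via N5)
N33: 16.8  (via N11)
Shortest route: N30–N14–N11–N33 = 16.8 ms.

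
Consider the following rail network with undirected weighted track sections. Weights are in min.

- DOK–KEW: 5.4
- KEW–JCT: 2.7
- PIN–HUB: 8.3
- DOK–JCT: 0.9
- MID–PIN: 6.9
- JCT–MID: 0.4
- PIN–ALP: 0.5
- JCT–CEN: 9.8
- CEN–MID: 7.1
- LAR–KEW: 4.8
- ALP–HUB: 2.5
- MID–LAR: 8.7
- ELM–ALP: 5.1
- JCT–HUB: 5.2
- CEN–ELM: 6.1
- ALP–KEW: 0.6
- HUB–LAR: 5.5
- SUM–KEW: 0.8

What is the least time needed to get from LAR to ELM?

10.5 min

Running Dijkstra from LAR:
LAR: 0
KEW: 4.8  (via LAR)
ALP: 5.4  (via KEW)
HUB: 5.5  (via LAR)
SUM: 5.6  (via KEW)
PIN: 5.9  (via ALP)
JCT: 7.5  (via KEW)
MID: 7.9  (via JCT)
DOK: 8.4  (via JCT)
ELM: 10.5  (via ALP)
Shortest route: LAR–KEW–ALP–ELM = 10.5 min.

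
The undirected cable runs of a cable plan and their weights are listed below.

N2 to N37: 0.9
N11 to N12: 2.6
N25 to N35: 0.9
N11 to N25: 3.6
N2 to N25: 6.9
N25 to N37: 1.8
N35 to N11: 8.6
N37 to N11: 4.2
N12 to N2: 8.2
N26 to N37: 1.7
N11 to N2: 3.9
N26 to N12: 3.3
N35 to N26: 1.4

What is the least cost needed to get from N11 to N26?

Enumerating some paths:
N11–N12–N26: 2.6+3.3 = 5.9
N11–N25–N37–N26: 3.6+1.8+1.7 = 7.1
N11–N2–N37–N26: 3.9+0.9+1.7 = 6.5
Cheapest is N11–N12–N26 at 5.9.

5.9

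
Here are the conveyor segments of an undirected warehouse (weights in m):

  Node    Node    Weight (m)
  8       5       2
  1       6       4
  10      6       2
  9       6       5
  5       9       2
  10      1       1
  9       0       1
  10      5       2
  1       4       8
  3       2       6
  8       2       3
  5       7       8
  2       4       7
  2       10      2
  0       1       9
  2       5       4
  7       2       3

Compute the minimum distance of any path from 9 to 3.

Settle nodes by increasing distance from 9:
9: 0
0: 1  (via 9)
5: 2  (via 9)
8: 4  (via 5)
10: 4  (via 5)
1: 5  (via 10)
6: 5  (via 9)
2: 6  (via 5)
7: 9  (via 2)
3: 12  (via 2)
Shortest route: 9 → 5 → 2 → 3 = 12 m.

12 m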